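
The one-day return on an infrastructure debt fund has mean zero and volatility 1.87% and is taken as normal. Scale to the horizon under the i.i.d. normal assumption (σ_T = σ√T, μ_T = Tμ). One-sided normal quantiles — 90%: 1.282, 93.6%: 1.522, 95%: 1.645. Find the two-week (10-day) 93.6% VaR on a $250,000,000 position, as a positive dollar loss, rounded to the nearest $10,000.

$22,500,000

σ_{10d} = 1.87% × √10 = 5.913%.
VaR = 1.522 × 5.913% = 9.000%.
On $250,000,000: 0.09000 × $250,000,000 = $22,500,000.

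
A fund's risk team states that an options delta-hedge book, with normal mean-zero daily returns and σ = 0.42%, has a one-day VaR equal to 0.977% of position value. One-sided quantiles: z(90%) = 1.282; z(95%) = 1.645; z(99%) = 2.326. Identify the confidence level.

99%

Implied z = VaR/σ = 0.977 / 0.42 = 2.326.
This matches z(99%) = 2.326.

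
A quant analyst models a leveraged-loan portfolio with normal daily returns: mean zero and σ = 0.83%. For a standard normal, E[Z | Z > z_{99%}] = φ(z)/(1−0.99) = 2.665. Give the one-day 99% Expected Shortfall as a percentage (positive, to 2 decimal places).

ES = 0.83% × 2.665 = 2.212%.

2.21%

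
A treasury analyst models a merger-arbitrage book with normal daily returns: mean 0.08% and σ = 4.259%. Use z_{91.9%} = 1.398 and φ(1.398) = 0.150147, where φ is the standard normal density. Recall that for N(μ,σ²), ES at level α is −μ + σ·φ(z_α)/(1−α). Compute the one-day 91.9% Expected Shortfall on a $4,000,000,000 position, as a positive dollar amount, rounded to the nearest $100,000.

$312,600,000

Tail multiplier: φ(z)/(1−α) = 0.150147 / 0.081 = 1.854.
ES = −(0.08%) + 4.259% × 1.854 = 7.816%.
On $4,000,000,000: 0.07816 × $4,000,000,000 = $312,640,000.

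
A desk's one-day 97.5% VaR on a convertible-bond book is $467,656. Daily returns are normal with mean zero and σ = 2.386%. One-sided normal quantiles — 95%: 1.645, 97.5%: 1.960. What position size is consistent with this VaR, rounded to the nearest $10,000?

VaR as a fraction of value: z·σ = 1.960 × 2.386% = 4.67656%.
Position = $467,656 / 0.0467656 = $10,000,000.

$10,000,000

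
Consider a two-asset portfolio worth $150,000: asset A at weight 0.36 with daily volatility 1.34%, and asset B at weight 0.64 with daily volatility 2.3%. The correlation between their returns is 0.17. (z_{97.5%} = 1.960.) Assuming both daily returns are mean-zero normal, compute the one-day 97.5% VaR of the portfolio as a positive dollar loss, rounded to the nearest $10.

$4,780

σ_p² = 0.36²·1.34² + 0.64²·2.3² + 2·0.17·0.36·0.64·1.34·2.3 = 2.6409 (%²).
σ_p = √2.6409 = 1.625%.
VaR = 1.960 × 1.625% = 3.185%; on $150,000 that is $4,778.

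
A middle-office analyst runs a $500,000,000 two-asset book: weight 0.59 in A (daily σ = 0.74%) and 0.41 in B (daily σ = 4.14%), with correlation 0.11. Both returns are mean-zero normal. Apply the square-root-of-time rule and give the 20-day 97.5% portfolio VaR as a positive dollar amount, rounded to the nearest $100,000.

$78,800,000

σ_p = √(0.59²·0.74² + 0.41²·4.14² + 2·0.11·0.59·0.41·0.74·4.14) = 1.799%.
σ_{20d} = 1.799% × √20 = 8.045%.
z(97.5%) = 1.960.
VaR = 1.960 × 8.045% = 15.768%; on $500,000,000 that is $78,840,000.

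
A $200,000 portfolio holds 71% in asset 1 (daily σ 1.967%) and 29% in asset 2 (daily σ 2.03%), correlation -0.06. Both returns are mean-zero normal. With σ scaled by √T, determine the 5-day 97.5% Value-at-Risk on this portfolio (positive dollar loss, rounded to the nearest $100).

σ_p = √(0.71²·1.967² + 0.29²·2.03² + 2·-0.06·0.71·0.29·1.967·2.03) = 1.483%.
σ_{5d} = 1.483% × √5 = 3.316%.
z(97.5%) = 1.960.
VaR = 1.960 × 3.316% = 6.499%; on $200,000 that is $12,998.

$13,000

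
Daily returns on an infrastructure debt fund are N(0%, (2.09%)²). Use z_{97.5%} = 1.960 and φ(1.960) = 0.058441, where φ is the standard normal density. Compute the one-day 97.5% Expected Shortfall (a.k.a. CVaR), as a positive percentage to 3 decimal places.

4.886%

Tail multiplier: φ(z)/(1−α) = 0.058441 / 0.025 = 2.338.
ES = 2.09% × 2.338 = 4.886%.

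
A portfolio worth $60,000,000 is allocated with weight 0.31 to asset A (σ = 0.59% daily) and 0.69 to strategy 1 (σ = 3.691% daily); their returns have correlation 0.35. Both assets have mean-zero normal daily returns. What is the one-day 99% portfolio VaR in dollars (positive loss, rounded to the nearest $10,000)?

$3,650,000

σ_p² = 0.31²·0.59² + 0.69²·3.691² + 2·0.35·0.31·0.69·0.59·3.691 = 6.8457 (%²).
σ_p = √6.8457 = 2.616%.
At 99%, z = 2.326.
VaR = 2.326 × 2.616% = 6.085%; on $60,000,000 that is $3,651,000.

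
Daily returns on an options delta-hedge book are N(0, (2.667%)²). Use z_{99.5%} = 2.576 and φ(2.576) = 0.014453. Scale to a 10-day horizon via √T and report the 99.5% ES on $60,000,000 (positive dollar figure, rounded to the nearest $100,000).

$14,600,000

σ_{10d} = 2.667% × √10 = 8.434%.
ES multiplier = φ(z)/(1−α) = 0.014453/0.005 = 2.891.
ES = 8.434% × 2.891 = 24.383%; on $60,000,000: $14,629,800.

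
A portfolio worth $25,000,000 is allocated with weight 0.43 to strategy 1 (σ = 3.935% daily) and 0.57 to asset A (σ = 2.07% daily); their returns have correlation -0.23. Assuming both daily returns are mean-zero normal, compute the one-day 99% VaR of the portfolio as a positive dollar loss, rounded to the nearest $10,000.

$1,060,000

σ_p² = 0.43²·3.935² + 0.57²·2.07² + 2·-0.23·0.43·0.57·3.935·2.07 = 3.3368 (%²).
σ_p = √3.3368 = 1.827%.
At 99%, z = 2.326.
VaR = 2.326 × 1.827% = 4.250%; on $25,000,000 that is $1,062,500.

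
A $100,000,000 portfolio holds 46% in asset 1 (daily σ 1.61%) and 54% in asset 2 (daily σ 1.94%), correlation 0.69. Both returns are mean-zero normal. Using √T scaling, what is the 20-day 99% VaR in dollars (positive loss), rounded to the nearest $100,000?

σ_p = √(0.46²·1.61² + 0.54²·1.94² + 2·0.69·0.46·0.54·1.61·1.94) = 1.648%.
σ_{20d} = 1.648% × √20 = 7.370%.
z(99%) = 2.326.
VaR = 2.326 × 7.370% = 17.143%; on $100,000,000 that is $17,143,000.

$17,100,000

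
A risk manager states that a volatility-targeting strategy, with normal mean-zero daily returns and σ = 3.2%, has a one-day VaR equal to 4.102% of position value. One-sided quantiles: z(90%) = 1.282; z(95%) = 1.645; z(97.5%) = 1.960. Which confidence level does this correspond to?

90%

Implied z = VaR/σ = 4.102 / 3.2 = 1.282.
This matches z(90%) = 1.282.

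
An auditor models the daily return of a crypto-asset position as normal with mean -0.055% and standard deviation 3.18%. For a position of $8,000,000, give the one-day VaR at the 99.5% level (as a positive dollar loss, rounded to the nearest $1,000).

$660,000

At 99.5% one-sided, z = 2.576.
VaR = −μ + z·σ = −(-0.055%) + 2.576 × 3.18% = 8.247%.
On $8,000,000: 0.08247 × $8,000,000 = $659,760.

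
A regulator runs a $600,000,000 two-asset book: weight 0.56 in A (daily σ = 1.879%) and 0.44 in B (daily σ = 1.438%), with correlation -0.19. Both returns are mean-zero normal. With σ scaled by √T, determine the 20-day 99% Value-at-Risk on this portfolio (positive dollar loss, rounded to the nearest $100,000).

$69,900,000

σ_p = √(0.56²·1.879² + 0.44²·1.438² + 2·-0.19·0.56·0.44·1.879·1.438) = 1.120%.
σ_{20d} = 1.120% × √20 = 5.009%.
z(99%) = 2.326.
VaR = 2.326 × 5.009% = 11.651%; on $600,000,000 that is $69,906,000.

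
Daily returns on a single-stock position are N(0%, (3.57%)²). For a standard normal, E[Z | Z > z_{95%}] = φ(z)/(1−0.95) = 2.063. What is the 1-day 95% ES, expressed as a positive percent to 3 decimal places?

ES = 3.57% × 2.063 = 7.365%.

7.365%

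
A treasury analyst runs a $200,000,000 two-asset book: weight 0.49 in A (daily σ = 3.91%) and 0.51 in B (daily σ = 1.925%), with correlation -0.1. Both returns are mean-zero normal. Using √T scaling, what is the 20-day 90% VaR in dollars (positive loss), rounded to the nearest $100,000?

σ_p = √(0.49²·3.91² + 0.51²·1.925² + 2·-0.1·0.49·0.51·3.91·1.925) = 2.064%.
σ_{20d} = 2.064% × √20 = 9.230%.
z(90%) = 1.282.
VaR = 1.282 × 9.230% = 11.833%; on $200,000,000 that is $23,666,000.

$23,700,000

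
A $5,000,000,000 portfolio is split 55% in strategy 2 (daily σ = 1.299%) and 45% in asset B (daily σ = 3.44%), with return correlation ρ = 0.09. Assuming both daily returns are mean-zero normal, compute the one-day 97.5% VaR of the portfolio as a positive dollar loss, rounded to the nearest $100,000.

$172,700,000

σ_p² = 0.55²·1.299² + 0.45²·3.44² + 2·0.09·0.55·0.45·1.299·3.44 = 3.1058 (%²).
σ_p = √3.1058 = 1.762%.
At 97.5%, z = 1.960.
VaR = 1.960 × 1.762% = 3.454%; on $5,000,000,000 that is $172,700,000.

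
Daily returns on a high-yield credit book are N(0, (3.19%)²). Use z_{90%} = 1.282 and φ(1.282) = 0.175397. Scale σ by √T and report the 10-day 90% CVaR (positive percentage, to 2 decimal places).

σ_{10d} = 3.19% × √10 = 10.088%.
ES multiplier = φ(z)/(1−α) = 0.175397/0.1 = 1.754.
ES = 10.088% × 1.754 = 17.694%.

17.69%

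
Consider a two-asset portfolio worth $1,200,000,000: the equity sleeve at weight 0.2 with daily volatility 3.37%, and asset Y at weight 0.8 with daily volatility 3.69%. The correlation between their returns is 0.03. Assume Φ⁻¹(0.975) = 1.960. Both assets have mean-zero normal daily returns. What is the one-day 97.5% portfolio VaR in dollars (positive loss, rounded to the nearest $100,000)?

$71,700,000

σ_p² = 0.2²·3.37² + 0.8²·3.69² + 2·0.03·0.2·0.8·3.37·3.69 = 9.2880 (%²).
σ_p = √9.2880 = 3.048%.
VaR = 1.960 × 3.048% = 5.974%; on $1,200,000,000 that is $71,688,000.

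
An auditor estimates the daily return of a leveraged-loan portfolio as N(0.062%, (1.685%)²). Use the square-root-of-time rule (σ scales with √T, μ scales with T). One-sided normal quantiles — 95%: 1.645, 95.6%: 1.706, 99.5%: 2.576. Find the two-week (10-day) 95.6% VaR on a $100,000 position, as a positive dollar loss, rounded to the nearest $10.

$8,470

σ_{10d} = 1.685% × √10 = 5.328%; μ_{10d} = 10 × 0.062% = 0.620%.
VaR = −(0.620%) + 1.706 × 5.328% = 8.470%.
On $100,000: 0.08470 × $100,000 = $8,470.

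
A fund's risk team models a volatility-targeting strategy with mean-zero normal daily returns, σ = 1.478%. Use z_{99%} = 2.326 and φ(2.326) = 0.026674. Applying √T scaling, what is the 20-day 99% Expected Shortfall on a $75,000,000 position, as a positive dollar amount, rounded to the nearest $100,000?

σ_{20d} = 1.478% × √20 = 6.610%.
ES multiplier = φ(z)/(1−α) = 0.026674/0.01 = 2.667.
ES = 6.610% × 2.667 = 17.629%; on $75,000,000: $13,221,750.

$13,200,000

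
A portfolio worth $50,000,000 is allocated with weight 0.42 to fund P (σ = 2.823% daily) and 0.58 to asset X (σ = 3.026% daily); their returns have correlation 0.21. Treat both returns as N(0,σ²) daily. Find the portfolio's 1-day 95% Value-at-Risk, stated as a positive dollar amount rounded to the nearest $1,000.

σ_p² = 0.42²·2.823² + 0.58²·3.026² + 2·0.21·0.42·0.58·2.823·3.026 = 5.3601 (%²).
σ_p = √5.3601 = 2.315%.
At 95%, z = 1.645.
VaR = 1.645 × 2.315% = 3.808%; on $50,000,000 that is $1,904,000.

$1,904,000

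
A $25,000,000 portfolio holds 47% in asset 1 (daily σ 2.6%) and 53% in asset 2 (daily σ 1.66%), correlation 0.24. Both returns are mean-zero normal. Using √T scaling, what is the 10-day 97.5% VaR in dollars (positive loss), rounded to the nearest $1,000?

σ_p = √(0.47²·2.6² + 0.53²·1.66² + 2·0.24·0.47·0.53·2.6·1.66) = 1.668%.
σ_{10d} = 1.668% × √10 = 5.275%.
z(97.5%) = 1.960.
VaR = 1.960 × 5.275% = 10.339%; on $25,000,000 that is $2,584,750.

$2,585,000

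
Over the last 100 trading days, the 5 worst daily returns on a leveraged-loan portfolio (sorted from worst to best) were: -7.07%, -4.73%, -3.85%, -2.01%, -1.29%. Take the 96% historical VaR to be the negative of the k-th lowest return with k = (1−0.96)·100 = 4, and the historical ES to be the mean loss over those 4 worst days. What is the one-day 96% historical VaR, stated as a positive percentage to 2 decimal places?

k = 4; the 4th lowest return is -2.01%, so VaR = 2.01%.

2.01%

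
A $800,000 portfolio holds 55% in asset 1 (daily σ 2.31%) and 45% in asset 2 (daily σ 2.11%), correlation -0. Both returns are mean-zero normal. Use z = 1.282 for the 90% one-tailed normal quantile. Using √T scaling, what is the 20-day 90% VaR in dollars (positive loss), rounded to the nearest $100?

$72,700

σ_p = √(0.55²·2.31² + 0.45²·2.11² + 2·-0·0.55·0.45·2.31·2.11) = 1.586%.
σ_{20d} = 1.586% × √20 = 7.093%.
VaR = 1.282 × 7.093% = 9.093%; on $800,000 that is $72,744.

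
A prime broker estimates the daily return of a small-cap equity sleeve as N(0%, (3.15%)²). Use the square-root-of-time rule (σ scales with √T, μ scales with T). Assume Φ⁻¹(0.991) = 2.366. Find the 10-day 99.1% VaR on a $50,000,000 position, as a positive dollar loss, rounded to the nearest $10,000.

$11,780,000

σ_{10d} = 3.15% × √10 = 9.961%.
VaR = 2.366 × 9.961% = 23.568%.
On $50,000,000: 0.23568 × $50,000,000 = $11,784,000.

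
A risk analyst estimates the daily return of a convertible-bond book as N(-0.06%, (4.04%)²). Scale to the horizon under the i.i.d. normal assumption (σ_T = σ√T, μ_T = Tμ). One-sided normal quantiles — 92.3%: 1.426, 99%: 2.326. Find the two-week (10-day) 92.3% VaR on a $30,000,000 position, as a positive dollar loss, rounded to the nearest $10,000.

σ_{10d} = 4.04% × √10 = 12.776%; μ_{10d} = 10 × -0.06% = -0.600%.
VaR = −(-0.600%) + 1.426 × 12.776% = 18.819%.
On $30,000,000: 0.18819 × $30,000,000 = $5,645,700.

$5,650,000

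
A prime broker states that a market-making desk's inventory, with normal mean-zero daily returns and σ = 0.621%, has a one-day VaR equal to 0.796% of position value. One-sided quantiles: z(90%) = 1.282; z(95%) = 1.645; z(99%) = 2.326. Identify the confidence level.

Implied z = VaR/σ = 0.796 / 0.621 = 1.282.
This matches z(90%) = 1.282.

90%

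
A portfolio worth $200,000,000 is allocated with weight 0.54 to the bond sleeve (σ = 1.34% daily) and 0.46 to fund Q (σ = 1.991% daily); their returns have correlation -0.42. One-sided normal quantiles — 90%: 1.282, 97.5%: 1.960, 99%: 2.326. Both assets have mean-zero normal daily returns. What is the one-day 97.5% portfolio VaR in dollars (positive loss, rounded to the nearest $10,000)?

σ_p² = 0.54²·1.34² + 0.46²·1.991² + 2·-0.42·0.54·0.46·1.34·1.991 = 0.8057 (%²).
σ_p = √0.8057 = 0.898%.
VaR = 1.960 × 0.898% = 1.760%; on $200,000,000 that is $3,520,000.

$3,520,000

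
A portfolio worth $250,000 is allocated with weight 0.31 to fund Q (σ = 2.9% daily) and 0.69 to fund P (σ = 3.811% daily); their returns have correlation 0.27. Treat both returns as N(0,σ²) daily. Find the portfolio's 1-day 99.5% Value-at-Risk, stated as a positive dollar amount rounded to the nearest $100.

σ_p² = 0.31²·2.9² + 0.69²·3.811² + 2·0.27·0.31·0.69·2.9·3.811 = 8.9995 (%²).
σ_p = √8.9995 = 3.000%.
At 99.5%, z = 2.576.
VaR = 2.576 × 3.000% = 7.728%; on $250,000 that is $19,320.

$19,300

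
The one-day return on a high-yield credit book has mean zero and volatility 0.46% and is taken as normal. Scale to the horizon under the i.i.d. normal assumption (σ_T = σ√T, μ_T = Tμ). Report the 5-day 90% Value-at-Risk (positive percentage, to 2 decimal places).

At 90%, z = 1.282.
σ_{5d} = 0.46% × √5 = 1.029%.
VaR = 1.282 × 1.029% = 1.319%.

1.32%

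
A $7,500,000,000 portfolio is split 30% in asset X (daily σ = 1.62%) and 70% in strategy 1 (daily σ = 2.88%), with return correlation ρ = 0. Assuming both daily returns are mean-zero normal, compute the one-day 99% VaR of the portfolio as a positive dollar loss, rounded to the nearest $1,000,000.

σ_p² = 0.3²·1.62² + 0.7²·2.88² + 2·0·0.3·0.7·1.62·2.88 = 4.3005 (%²).
σ_p = √4.3005 = 2.074%.
At 99%, z = 2.326.
VaR = 2.326 × 2.074% = 4.824%; on $7,500,000,000 that is $361,800,000.

$362,000,000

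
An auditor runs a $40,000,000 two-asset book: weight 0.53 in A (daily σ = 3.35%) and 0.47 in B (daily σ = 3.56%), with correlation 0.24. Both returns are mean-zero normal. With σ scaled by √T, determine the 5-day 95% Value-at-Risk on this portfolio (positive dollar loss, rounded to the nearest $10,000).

$4,000,000

σ_p = √(0.53²·3.35² + 0.47²·3.56² + 2·0.24·0.53·0.47·3.35·3.56) = 2.716%.
σ_{5d} = 2.716% × √5 = 6.073%.
z(95%) = 1.645.
VaR = 1.645 × 6.073% = 9.990%; on $40,000,000 that is $3,996,000.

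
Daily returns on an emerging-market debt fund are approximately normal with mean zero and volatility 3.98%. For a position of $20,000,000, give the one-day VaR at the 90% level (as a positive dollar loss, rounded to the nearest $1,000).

$1,020,000

At 90% one-sided, z = 1.282.
VaR = z·σ = 1.282 × 3.98% = 5.102%.
On $20,000,000: 0.05102 × $20,000,000 = $1,020,400.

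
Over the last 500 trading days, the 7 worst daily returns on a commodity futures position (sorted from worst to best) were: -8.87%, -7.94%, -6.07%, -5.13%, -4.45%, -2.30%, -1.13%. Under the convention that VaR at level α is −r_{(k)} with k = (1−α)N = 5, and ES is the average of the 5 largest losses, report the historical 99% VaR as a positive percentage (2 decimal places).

k = 5; the 5th lowest return is -4.45%, so VaR = 4.45%.

4.45%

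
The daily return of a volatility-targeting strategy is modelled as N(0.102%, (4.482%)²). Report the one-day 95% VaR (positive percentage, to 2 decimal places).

7.27%

At 95% one-sided, z = 1.645.
VaR = −μ + z·σ = −(0.102%) + 1.645 × 4.482% = 7.271%.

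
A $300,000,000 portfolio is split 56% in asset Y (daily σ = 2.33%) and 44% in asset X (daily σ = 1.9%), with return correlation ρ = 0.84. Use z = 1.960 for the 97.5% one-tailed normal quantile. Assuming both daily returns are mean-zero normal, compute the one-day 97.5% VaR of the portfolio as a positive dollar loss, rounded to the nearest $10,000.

σ_p² = 0.56²·2.33² + 0.44²·1.9² + 2·0.84·0.56·0.44·2.33·1.9 = 4.2340 (%²).
σ_p = √4.2340 = 2.058%.
VaR = 1.960 × 2.058% = 4.034%; on $300,000,000 that is $12,102,000.

$12,100,000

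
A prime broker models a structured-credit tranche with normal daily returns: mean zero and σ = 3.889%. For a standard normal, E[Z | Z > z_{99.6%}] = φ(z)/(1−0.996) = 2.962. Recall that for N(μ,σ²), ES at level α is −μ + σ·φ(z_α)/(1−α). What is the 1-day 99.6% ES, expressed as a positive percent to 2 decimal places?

11.52%

ES = 3.889% × 2.962 = 11.519%.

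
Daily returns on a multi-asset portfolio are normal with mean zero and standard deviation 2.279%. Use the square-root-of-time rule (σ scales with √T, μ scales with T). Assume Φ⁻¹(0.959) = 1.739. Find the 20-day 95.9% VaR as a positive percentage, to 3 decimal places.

σ_{20d} = 2.279% × √20 = 10.192%.
VaR = 1.739 × 10.192% = 17.724%.

17.724%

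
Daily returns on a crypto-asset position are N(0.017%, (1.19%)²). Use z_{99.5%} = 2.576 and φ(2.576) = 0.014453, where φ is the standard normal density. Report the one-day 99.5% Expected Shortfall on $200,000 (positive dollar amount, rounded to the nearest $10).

Tail multiplier: φ(z)/(1−α) = 0.014453 / 0.005 = 2.891.
ES = −(0.017%) + 1.19% × 2.891 = 3.423%.
On $200,000: 0.03423 × $200,000 = $6,846.

$6,850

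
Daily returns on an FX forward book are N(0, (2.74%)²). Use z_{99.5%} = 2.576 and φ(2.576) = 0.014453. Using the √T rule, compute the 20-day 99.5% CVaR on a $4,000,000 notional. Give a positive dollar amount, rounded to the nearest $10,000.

σ_{20d} = 2.74% × √20 = 12.254%.
ES multiplier = φ(z)/(1−α) = 0.014453/0.005 = 2.891.
ES = 12.254% × 2.891 = 35.426%; on $4,000,000: $1,417,040.

$1,420,000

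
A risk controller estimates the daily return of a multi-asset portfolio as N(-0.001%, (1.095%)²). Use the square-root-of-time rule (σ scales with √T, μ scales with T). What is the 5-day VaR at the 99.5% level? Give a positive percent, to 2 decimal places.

6.31%

At 99.5%, z = 2.576.
σ_{5d} = 1.095% × √5 = 2.448%; μ_{5d} = 5 × -0.001% = -0.005%.
VaR = −(-0.005%) + 2.576 × 2.448% = 6.311%.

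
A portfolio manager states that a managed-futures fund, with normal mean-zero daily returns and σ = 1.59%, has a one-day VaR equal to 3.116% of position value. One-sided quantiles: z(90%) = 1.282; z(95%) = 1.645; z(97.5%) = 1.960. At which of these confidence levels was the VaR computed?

97.5%

Implied z = VaR/σ = 3.116 / 1.59 = 1.960.
This matches z(97.5%) = 1.960.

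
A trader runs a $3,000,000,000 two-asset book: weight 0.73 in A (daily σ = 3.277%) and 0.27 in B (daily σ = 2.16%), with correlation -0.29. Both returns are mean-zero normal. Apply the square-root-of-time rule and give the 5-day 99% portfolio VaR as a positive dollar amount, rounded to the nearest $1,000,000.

σ_p = √(0.73²·3.277² + 0.27²·2.16² + 2·-0.29·0.73·0.27·3.277·2.16) = 2.292%.
σ_{5d} = 2.292% × √5 = 5.125%.
z(99%) = 2.326.
VaR = 2.326 × 5.125% = 11.921%; on $3,000,000,000 that is $357,630,000.

$358,000,000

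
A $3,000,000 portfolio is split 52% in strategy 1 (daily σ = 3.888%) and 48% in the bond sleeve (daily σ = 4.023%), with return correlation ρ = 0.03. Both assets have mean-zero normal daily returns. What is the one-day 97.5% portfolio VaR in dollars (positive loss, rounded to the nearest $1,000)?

σ_p² = 0.52²·3.888² + 0.48²·4.023² + 2·0.03·0.52·0.48·3.888·4.023 = 8.0507 (%²).
σ_p = √8.0507 = 2.837%.
At 97.5%, z = 1.960.
VaR = 1.960 × 2.837% = 5.561%; on $3,000,000 that is $166,830.

$167,000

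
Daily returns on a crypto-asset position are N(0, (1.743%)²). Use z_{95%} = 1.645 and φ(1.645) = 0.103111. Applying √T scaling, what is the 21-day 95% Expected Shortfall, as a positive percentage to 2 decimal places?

16.47%

σ_{21d} = 1.743% × √21 = 7.987%.
ES multiplier = φ(z)/(1−α) = 0.103111/0.05 = 2.062.
ES = 7.987% × 2.062 = 16.469%.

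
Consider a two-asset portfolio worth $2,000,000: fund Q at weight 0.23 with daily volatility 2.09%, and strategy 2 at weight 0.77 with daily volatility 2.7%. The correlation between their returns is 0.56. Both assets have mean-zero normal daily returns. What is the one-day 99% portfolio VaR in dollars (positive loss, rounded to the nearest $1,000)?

$111,000

σ_p² = 0.23²·2.09² + 0.77²·2.7² + 2·0.56·0.23·0.77·2.09·2.7 = 5.6726 (%²).
σ_p = √5.6726 = 2.382%.
At 99%, z = 2.326.
VaR = 2.326 × 2.382% = 5.541%; on $2,000,000 that is $110,820.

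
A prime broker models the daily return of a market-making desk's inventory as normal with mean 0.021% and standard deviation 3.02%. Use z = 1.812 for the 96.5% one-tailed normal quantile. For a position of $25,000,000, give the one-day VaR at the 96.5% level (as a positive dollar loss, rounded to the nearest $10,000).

$1,360,000

VaR = −μ + z·σ = −(0.021%) + 1.812 × 3.02% = 5.451%.
On $25,000,000: 0.05451 × $25,000,000 = $1,362,750.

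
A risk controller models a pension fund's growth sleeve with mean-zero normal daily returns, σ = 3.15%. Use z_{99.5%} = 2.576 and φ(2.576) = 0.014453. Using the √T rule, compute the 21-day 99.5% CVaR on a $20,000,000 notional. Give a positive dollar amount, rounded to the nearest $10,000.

σ_{21d} = 3.15% × √21 = 14.435%.
ES multiplier = φ(z)/(1−α) = 0.014453/0.005 = 2.891.
ES = 14.435% × 2.891 = 41.732%; on $20,000,000: $8,346,400.

$8,350,000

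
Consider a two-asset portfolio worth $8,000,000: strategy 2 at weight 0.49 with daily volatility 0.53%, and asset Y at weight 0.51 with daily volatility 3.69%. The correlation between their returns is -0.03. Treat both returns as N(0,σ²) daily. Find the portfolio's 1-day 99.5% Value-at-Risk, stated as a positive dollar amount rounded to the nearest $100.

σ_p² = 0.49²·0.53² + 0.51²·3.69² + 2·-0.03·0.49·0.51·0.53·3.69 = 3.5797 (%²).
σ_p = √3.5797 = 1.892%.
At 99.5%, z = 2.576.
VaR = 2.576 × 1.892% = 4.874%; on $8,000,000 that is $389,920.

$389,900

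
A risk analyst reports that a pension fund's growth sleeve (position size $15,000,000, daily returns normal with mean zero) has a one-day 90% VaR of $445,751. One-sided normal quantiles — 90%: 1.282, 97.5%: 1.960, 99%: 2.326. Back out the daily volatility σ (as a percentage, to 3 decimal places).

2.318%

VaR as a fraction: $445,751 / $15,000,000 = 2.972%.
σ = VaR / z = 2.972% / 1.282 = 2.318%.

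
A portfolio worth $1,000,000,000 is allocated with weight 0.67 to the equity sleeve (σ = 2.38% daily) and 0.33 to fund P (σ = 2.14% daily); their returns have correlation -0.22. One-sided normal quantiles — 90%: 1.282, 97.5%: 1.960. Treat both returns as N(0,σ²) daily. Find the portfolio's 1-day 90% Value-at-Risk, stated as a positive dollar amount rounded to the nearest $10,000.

σ_p² = 0.67²·2.38² + 0.33²·2.14² + 2·-0.22·0.67·0.33·2.38·2.14 = 2.5460 (%²).
σ_p = √2.5460 = 1.596%.
VaR = 1.282 × 1.596% = 2.046%; on $1,000,000,000 that is $20,460,000.

$20,460,000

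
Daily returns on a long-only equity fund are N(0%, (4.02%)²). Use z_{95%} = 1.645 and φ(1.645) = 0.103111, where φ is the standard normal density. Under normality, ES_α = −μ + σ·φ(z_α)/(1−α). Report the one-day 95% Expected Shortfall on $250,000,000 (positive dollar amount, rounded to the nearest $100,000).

Tail multiplier: φ(z)/(1−α) = 0.103111 / 0.05 = 2.062.
ES = 4.02% × 2.062 = 8.289%.
On $250,000,000: 0.08289 × $250,000,000 = $20,722,500.

$20,700,000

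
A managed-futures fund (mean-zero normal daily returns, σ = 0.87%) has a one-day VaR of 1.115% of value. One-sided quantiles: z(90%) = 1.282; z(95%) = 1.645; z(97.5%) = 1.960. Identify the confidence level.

Implied z = VaR/σ = 1.115 / 0.87 = 1.282.
This matches z(90%) = 1.282.

90%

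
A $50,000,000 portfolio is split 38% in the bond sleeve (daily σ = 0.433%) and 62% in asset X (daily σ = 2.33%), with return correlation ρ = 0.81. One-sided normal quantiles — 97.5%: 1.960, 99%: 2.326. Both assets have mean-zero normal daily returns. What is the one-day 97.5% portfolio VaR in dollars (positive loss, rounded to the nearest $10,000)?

σ_p² = 0.38²·0.433² + 0.62²·2.33² + 2·0.81·0.38·0.62·0.433·2.33 = 2.4990 (%²).
σ_p = √2.4990 = 1.581%.
VaR = 1.960 × 1.581% = 3.099%; on $50,000,000 that is $1,549,500.

$1,550,000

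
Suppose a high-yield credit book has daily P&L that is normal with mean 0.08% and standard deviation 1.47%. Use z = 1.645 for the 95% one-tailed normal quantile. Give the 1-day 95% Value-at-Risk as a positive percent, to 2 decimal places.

2.34%

VaR = −μ + z·σ = −(0.08%) + 1.645 × 1.47% = 2.338%.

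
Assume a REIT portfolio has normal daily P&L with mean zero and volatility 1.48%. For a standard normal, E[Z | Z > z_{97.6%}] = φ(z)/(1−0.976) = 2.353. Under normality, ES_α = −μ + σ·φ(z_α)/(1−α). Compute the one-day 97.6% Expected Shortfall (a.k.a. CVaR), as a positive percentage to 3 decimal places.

ES = 1.48% × 2.353 = 3.482%.

3.482%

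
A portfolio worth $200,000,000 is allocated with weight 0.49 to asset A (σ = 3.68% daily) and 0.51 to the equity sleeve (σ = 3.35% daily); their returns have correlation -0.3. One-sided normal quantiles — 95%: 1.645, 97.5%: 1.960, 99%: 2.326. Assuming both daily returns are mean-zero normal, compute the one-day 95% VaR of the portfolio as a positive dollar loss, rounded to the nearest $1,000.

σ_p² = 0.49²·3.68² + 0.51²·3.35² + 2·-0.3·0.49·0.51·3.68·3.35 = 4.3220 (%²).
σ_p = √4.3220 = 2.079%.
VaR = 1.645 × 2.079% = 3.420%; on $200,000,000 that is $6,840,000.

$6,840,000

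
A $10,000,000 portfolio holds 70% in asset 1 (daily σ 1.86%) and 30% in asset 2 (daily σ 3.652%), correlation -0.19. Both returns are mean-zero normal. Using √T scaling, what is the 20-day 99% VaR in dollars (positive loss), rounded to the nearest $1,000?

σ_p = √(0.7²·1.86² + 0.3²·3.652² + 2·-0.19·0.7·0.3·1.86·3.652) = 1.534%.
σ_{20d} = 1.534% × √20 = 6.860%.
z(99%) = 2.326.
VaR = 2.326 × 6.860% = 15.956%; on $10,000,000 that is $1,595,600.

$1,596,000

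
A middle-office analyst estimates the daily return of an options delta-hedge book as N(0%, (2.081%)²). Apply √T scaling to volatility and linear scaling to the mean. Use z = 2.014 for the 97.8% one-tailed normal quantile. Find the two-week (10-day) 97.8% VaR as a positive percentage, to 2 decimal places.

σ_{10d} = 2.081% × √10 = 6.581%.
VaR = 2.014 × 6.581% = 13.254%.

13.25%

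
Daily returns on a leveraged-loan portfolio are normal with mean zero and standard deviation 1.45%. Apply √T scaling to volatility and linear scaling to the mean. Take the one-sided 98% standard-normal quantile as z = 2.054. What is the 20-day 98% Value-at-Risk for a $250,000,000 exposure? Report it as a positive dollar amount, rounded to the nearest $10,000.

$33,300,000

σ_{20d} = 1.45% × √20 = 6.485%.
VaR = 2.054 × 6.485% = 13.320%.
On $250,000,000: 0.13320 × $250,000,000 = $33,300,000.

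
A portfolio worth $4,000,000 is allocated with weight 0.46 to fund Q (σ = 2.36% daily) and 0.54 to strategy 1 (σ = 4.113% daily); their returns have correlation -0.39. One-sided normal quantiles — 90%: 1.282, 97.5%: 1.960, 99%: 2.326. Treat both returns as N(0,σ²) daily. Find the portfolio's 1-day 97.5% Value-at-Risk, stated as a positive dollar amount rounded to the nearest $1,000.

$161,000

σ_p² = 0.46²·2.36² + 0.54²·4.113² + 2·-0.39·0.46·0.54·2.36·4.113 = 4.2308 (%²).
σ_p = √4.2308 = 2.057%.
VaR = 1.960 × 2.057% = 4.032%; on $4,000,000 that is $161,280.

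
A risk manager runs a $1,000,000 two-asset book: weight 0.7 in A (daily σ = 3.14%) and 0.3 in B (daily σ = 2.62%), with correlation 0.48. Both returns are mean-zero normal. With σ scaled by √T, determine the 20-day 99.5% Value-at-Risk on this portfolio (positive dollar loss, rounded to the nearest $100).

σ_p = √(0.7²·3.14² + 0.3²·2.62² + 2·0.48·0.7·0.3·3.14·2.62) = 2.666%.
σ_{20d} = 2.666% × √20 = 11.923%.
z(99.5%) = 2.576.
VaR = 2.576 × 11.923% = 30.714%; on $1,000,000 that is $307,140.

$307,100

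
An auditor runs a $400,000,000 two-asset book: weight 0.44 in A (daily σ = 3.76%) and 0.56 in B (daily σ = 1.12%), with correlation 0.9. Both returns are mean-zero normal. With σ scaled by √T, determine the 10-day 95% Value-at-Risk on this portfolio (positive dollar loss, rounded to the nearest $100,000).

σ_p = √(0.44²·3.76² + 0.56²·1.12² + 2·0.9·0.44·0.56·3.76·1.12) = 2.236%.
σ_{10d} = 2.236% × √10 = 7.071%.
z(95%) = 1.645.
VaR = 1.645 × 7.071% = 11.632%; on $400,000,000 that is $46,528,000.

$46,500,000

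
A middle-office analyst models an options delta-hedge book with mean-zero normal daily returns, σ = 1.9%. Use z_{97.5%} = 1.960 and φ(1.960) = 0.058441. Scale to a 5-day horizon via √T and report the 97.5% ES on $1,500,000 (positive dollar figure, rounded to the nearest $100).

σ_{5d} = 1.9% × √5 = 4.249%.
ES multiplier = φ(z)/(1−α) = 0.058441/0.025 = 2.338.
ES = 4.249% × 2.338 = 9.934%; on $1,500,000: $149,010.

$149,000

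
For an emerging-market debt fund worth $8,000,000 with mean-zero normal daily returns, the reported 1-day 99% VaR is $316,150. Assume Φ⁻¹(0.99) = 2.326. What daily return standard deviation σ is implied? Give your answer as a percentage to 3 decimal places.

VaR as a fraction: $316,150 / $8,000,000 = 3.952%.
σ = VaR / z = 3.952% / 2.326 = 1.699%.

1.699%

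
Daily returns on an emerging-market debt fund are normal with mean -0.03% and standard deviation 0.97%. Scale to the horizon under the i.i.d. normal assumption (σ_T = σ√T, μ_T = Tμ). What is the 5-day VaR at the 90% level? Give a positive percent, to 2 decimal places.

2.93%

At 90%, z = 1.282.
σ_{5d} = 0.97% × √5 = 2.169%; μ_{5d} = 5 × -0.03% = -0.150%.
VaR = −(-0.150%) + 1.282 × 2.169% = 2.931%.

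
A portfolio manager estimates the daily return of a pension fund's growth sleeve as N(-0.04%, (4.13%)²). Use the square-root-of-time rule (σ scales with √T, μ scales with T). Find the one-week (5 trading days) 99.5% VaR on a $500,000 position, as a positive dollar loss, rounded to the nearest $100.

At 99.5%, z = 2.576.
σ_{5d} = 4.13% × √5 = 9.235%; μ_{5d} = 5 × -0.04% = -0.200%.
VaR = −(-0.200%) + 2.576 × 9.235% = 23.989%.
On $500,000: 0.23989 × $500,000 = $119,945.

$119,900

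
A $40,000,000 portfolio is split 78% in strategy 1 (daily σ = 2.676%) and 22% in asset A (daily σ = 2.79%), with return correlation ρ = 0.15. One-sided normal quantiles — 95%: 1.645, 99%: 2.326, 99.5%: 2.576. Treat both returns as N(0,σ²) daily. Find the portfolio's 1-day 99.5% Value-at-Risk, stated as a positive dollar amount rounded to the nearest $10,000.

$2,330,000

σ_p² = 0.78²·2.676² + 0.22²·2.79² + 2·0.15·0.78·0.22·2.676·2.79 = 5.1178 (%²).
σ_p = √5.1178 = 2.262%.
VaR = 2.576 × 2.262% = 5.827%; on $40,000,000 that is $2,330,800.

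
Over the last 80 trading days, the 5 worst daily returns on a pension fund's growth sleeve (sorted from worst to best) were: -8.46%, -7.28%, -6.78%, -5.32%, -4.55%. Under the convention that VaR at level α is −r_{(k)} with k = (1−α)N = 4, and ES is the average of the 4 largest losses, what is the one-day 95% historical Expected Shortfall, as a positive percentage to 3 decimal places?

The 4 worst returns sum to -27.84%.
ES = −(-27.84%) / 4 = 6.96% ≈ 6.960%.

6.960%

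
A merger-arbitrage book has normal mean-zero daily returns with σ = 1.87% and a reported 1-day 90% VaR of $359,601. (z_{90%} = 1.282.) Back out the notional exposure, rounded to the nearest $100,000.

VaR as a fraction of value: z·σ = 1.282 × 1.87% = 2.39734%.
Position = $359,601 / 0.0239734 = $15,000,000.

$15,000,000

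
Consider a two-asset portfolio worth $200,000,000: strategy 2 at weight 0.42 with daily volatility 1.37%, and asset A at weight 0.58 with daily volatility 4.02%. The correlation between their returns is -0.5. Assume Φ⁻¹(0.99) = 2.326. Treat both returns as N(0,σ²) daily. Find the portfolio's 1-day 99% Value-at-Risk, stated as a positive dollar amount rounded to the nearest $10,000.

σ_p² = 0.42²·1.37² + 0.58²·4.02² + 2·-0.5·0.42·0.58·1.37·4.02 = 4.4258 (%²).
σ_p = √4.4258 = 2.104%.
VaR = 2.326 × 2.104% = 4.894%; on $200,000,000 that is $9,788,000.

$9,790,000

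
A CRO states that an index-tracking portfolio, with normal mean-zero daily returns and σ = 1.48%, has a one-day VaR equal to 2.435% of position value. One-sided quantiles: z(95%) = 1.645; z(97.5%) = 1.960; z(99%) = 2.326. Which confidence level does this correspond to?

95%

Implied z = VaR/σ = 2.435 / 1.48 = 1.645.
This matches z(95%) = 1.645.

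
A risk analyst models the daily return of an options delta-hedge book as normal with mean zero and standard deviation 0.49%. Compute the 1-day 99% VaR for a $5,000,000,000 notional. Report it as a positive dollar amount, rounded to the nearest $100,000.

$57,000,000

At 99% one-sided, z = 2.326.
VaR = z·σ = 2.326 × 0.49% = 1.140%.
On $5,000,000,000: 0.01140 × $5,000,000,000 = $57,000,000.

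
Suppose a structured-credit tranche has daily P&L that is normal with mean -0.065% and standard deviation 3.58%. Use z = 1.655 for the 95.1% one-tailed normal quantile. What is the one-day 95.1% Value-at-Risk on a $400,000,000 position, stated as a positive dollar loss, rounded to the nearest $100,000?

$24,000,000

VaR = −μ + z·σ = −(-0.065%) + 1.655 × 3.58% = 5.990%.
On $400,000,000: 0.05990 × $400,000,000 = $23,960,000.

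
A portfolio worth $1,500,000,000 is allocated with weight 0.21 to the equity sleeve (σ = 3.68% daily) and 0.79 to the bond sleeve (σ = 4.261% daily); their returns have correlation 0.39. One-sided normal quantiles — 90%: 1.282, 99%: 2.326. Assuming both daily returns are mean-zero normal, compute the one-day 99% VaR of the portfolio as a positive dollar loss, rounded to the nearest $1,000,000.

$130,000,000

σ_p² = 0.21²·3.68² + 0.79²·4.261² + 2·0.39·0.21·0.79·3.68·4.261 = 13.9575 (%²).
σ_p = √13.9575 = 3.736%.
VaR = 2.326 × 3.736% = 8.690%; on $1,500,000,000 that is $130,350,000.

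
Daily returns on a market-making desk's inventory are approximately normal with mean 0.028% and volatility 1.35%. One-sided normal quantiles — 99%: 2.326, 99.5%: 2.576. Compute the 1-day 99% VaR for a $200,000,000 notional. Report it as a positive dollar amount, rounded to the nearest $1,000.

VaR = −μ + z·σ = −(0.028%) + 2.326 × 1.35% = 3.112%.
On $200,000,000: 0.03112 × $200,000,000 = $6,224,000.

$6,224,000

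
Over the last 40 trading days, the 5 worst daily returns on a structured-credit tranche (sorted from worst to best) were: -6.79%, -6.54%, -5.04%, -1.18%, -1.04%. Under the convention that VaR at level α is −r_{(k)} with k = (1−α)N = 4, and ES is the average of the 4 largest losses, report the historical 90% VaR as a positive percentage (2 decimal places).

1.18%

k = 4; the 4th lowest return is -1.18%, so VaR = 1.18%.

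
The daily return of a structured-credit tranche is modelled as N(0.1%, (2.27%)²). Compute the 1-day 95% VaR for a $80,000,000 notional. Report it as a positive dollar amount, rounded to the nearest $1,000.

$2,907,000

At 95% one-sided, z = 1.645.
VaR = −μ + z·σ = −(0.1%) + 1.645 × 2.27% = 3.634%.
On $80,000,000: 0.03634 × $80,000,000 = $2,907,200.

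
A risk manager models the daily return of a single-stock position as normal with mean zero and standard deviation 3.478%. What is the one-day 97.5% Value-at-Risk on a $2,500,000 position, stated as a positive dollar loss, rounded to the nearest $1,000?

$170,000

At 97.5% one-sided, z = 1.960.
VaR = z·σ = 1.960 × 3.478% = 6.817%.
On $2,500,000: 0.06817 × $2,500,000 = $170,425.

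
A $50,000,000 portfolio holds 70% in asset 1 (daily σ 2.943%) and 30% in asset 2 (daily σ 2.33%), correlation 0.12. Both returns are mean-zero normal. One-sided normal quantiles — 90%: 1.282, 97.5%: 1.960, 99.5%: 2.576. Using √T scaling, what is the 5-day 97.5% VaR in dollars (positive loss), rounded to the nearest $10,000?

σ_p = √(0.7²·2.943² + 0.3²·2.33² + 2·0.12·0.7·0.3·2.943·2.33) = 2.253%.
σ_{5d} = 2.253% × √5 = 5.038%.
VaR = 1.960 × 5.038% = 9.874%; on $50,000,000 that is $4,937,000.

$4,940,000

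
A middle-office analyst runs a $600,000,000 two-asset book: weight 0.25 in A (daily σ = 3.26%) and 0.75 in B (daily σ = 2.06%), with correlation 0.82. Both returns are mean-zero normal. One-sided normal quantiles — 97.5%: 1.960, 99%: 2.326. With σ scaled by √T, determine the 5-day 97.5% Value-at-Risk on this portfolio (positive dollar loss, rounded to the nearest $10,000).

σ_p = √(0.25²·3.26² + 0.75²·2.06² + 2·0.82·0.25·0.75·3.26·2.06) = 2.262%.
σ_{5d} = 2.262% × √5 = 5.058%.
VaR = 1.960 × 5.058% = 9.914%; on $600,000,000 that is $59,484,000.

$59,480,000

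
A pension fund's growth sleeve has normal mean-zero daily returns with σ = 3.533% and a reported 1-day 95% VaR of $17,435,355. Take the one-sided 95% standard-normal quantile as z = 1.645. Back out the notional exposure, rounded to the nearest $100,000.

$300,000,000

VaR as a fraction of value: z·σ = 1.645 × 3.533% = 5.81179%.
Position = $17,435,355 / 0.0581178 = $300,000,000.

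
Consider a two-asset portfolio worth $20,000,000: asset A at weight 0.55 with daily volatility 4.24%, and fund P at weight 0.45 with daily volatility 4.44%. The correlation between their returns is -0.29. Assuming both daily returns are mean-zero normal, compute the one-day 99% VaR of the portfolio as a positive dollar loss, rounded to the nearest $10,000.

σ_p² = 0.55²·4.24² + 0.45²·4.44² + 2·-0.29·0.55·0.45·4.24·4.44 = 6.7278 (%²).
σ_p = √6.7278 = 2.594%.
At 99%, z = 2.326.
VaR = 2.326 × 2.594% = 6.034%; on $20,000,000 that is $1,206,800.

$1,210,000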